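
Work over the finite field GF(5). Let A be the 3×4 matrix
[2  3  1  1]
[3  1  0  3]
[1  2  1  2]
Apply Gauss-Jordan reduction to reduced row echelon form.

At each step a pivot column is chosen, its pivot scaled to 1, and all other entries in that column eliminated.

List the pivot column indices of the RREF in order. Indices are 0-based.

pivot columns: 0, 1, 2

pivot(0,0)=2: scale R0 → (1, 4, 3, 3)
  clear (1,0): R1 −= (3)R0 → (0, 4, 1, 4)
  clear (2,0): R2 −= (1)R0 → (0, 3, 3, 4)
pivot(1,1)=4: scale R1 → (0, 1, 4, 1)
  clear (0,1): R0 −= (4)R1 → (1, 0, 2, 4)
  clear (2,1): R2 −= (3)R1 → (0, 0, 1, 1)
pivot(2,2)=1: scale R2 → (0, 0, 1, 1)
  clear (0,2): R0 −= (2)R2 → (1, 0, 0, 2)
  clear (1,2): R1 −= (4)R2 → (0, 1, 0, 2)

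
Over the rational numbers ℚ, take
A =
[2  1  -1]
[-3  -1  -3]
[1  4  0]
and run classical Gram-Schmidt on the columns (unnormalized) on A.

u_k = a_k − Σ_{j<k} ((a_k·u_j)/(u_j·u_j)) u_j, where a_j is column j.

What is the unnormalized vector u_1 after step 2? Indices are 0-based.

Step 1: u_0 = a_0 = (2, -3, 1).
Step 2: u_1 = a_1 − (9/14)·u_0 = (-2/7, 13/14, 47/14).

u_1 = (-2/7, 13/14, 47/14)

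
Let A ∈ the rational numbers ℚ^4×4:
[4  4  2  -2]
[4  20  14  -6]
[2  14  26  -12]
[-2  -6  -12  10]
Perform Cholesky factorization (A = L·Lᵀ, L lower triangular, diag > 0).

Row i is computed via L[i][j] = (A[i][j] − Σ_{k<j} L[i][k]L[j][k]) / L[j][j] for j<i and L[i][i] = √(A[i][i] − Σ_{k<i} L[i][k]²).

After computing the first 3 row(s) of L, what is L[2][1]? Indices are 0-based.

Step 1: L[0][0] = √(4) = 2.
  L[1][0] = (4) / L[0][0] = 2.
Step 2: L[1][1] = √(16) = 4.
  L[2][0] = (2) / L[0][0] = 1.
  L[2][1] = (12) / L[1][1] = 3.
Step 3: L[2][2] = √(16) = 4.

L[2][1] = 3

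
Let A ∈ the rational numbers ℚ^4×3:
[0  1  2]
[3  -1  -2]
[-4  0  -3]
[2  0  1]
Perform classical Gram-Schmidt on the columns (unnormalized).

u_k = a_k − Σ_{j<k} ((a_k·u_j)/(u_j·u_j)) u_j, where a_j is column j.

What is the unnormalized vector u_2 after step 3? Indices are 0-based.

u_2 = (-6/7, -6/7, -5/7, -1/7)

Step 1: u_0 = a_0 = (0, 3, -4, 2).
Step 2: u_1 = a_1 − (-3/29)·u_0 = (1, -20/29, -12/29, 6/29).
Step 3: u_2 = a_2 − (8/29)·u_0 − (20/7)·u_1 = (-6/7, -6/7, -5/7, -1/7).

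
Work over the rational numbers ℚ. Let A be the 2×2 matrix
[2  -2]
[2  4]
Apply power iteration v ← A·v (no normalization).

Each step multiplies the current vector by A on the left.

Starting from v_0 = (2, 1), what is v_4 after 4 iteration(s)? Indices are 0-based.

v_0 = (2, 1).
v_1 = A·v_0 = (2, 8).
v_2 = A·v_1 = (-12, 36).
v_3 = A·v_2 = (-96, 120).
v_4 = A·v_3 = (-432, 288).

v_4 = (-432, 288)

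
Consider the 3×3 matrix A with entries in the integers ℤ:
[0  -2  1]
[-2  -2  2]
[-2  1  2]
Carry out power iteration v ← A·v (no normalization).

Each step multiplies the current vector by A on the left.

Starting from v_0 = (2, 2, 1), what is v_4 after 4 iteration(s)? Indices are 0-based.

v_4 = (114, 180, 0)

v_0 = (2, 2, 1).
v_1 = A·v_0 = (-3, -6, 0).
v_2 = A·v_1 = (12, 18, 0).
v_3 = A·v_2 = (-36, -60, -6).
v_4 = A·v_3 = (114, 180, 0).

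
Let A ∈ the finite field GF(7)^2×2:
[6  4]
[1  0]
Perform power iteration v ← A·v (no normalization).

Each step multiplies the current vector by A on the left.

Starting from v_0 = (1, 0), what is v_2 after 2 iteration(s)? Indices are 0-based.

v_0 = (1, 0).
v_1 = A·v_0 = (6, 1).
v_2 = A·v_1 = (5, 6).

v_2 = (5, 6)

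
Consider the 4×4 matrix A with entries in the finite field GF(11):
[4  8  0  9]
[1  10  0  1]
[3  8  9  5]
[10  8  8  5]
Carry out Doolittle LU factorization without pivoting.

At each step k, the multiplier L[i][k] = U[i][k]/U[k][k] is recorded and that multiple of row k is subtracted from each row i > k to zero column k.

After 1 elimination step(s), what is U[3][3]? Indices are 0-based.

U[3][3] = 10

k=0: U[0][0]=4
  eliminate (1,0): mult=3, new row 1: (0, 8, 0, 7); set L[1][0]=3
  eliminate (2,0): mult=9, new row 2: (0, 2, 9, 1); set L[2][0]=9
  eliminate (3,0): mult=8, new row 3: (0, 10, 8, 10); set L[3][0]=8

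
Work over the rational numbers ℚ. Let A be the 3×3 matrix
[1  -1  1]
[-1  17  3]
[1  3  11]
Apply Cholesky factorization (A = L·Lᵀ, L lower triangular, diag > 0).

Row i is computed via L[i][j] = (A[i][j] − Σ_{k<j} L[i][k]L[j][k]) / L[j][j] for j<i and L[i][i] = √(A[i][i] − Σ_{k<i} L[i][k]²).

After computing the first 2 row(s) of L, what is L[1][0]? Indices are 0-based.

L[1][0] = -1

Step 1: L[0][0] = √(1) = 1.
  L[1][0] = (-1) / L[0][0] = -1.
Step 2: L[1][1] = √(16) = 4.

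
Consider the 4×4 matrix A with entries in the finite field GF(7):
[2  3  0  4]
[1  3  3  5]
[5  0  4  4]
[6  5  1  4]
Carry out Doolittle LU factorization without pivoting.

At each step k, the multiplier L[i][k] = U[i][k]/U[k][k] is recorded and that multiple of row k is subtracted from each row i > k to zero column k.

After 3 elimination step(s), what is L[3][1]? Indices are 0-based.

k=0: U[0][0]=2
  eliminate (1,0): mult=4, new row 1: (0, 5, 3, 3); set L[1][0]=4
  eliminate (2,0): mult=6, new row 2: (0, 3, 4, 1); set L[2][0]=6
  eliminate (3,0): mult=3, new row 3: (0, 3, 1, 6); set L[3][0]=3
k=1: U[1][1]=5
  eliminate (2,1): mult=2, new row 2: (0, 0, 5, 2); set L[2][1]=2
  eliminate (3,1): mult=2, new row 3: (0, 0, 2, 0); set L[3][1]=2
k=2: U[2][2]=5
  eliminate (3,2): mult=6, new row 3: (0, 0, 0, 2); set L[3][2]=6

L[3][1] = 2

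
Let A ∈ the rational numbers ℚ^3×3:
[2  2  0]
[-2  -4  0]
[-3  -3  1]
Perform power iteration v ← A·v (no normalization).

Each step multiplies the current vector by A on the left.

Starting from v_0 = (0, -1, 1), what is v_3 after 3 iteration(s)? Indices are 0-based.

v_0 = (0, -1, 1).
v_1 = A·v_0 = (-2, 4, 4).
v_2 = A·v_1 = (4, -12, -2).
v_3 = A·v_2 = (-16, 40, 22).

v_3 = (-16, 40, 22)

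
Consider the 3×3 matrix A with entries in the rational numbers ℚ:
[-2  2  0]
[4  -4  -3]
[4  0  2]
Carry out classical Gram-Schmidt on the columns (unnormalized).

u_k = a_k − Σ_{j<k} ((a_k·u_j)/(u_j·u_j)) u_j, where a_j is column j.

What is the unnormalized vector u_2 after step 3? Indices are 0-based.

Step 1: u_0 = a_0 = (-2, 4, 4).
Step 2: u_1 = a_1 − (-5/9)·u_0 = (8/9, -16/9, 20/9).
Step 3: u_2 = a_2 − (-1/9)·u_0 − (11/10)·u_1 = (-6/5, -3/5, 0).

u_2 = (-6/5, -3/5, 0)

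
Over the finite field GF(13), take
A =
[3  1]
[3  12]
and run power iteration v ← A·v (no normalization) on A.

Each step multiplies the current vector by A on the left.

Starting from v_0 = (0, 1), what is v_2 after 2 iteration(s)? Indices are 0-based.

v_2 = (2, 4)

v_0 = (0, 1).
v_1 = A·v_0 = (1, 12).
v_2 = A·v_1 = (2, 4).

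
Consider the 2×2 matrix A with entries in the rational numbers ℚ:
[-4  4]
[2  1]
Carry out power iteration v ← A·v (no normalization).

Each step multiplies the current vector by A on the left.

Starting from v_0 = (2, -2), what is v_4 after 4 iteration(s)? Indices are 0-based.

v_4 = (2088, -702)

v_0 = (2, -2).
v_1 = A·v_0 = (-16, 2).
v_2 = A·v_1 = (72, -30).
v_3 = A·v_2 = (-408, 114).
v_4 = A·v_3 = (2088, -702).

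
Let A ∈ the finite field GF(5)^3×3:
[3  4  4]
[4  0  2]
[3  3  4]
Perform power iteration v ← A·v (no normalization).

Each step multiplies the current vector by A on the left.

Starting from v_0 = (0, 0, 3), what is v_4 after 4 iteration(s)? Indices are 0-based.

v_4 = (1, 1, 0)

v_0 = (0, 0, 3).
v_1 = A·v_0 = (2, 1, 2).
v_2 = A·v_1 = (3, 2, 2).
v_3 = A·v_2 = (0, 1, 3).
v_4 = A·v_3 = (1, 1, 0).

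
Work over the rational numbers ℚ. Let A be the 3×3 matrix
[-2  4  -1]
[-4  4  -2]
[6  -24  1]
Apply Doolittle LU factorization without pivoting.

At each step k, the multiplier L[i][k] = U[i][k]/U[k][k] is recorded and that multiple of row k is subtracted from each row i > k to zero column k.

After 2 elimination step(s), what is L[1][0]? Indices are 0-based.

k=0: U[0][0]=-2
  eliminate (1,0): mult=2, new row 1: (0, -4, 0); set L[1][0]=2
  eliminate (2,0): mult=-3, new row 2: (0, -12, -2); set L[2][0]=-3
k=1: U[1][1]=-4
  eliminate (2,1): mult=3, new row 2: (0, 0, -2); set L[2][1]=3

L[1][0] = 2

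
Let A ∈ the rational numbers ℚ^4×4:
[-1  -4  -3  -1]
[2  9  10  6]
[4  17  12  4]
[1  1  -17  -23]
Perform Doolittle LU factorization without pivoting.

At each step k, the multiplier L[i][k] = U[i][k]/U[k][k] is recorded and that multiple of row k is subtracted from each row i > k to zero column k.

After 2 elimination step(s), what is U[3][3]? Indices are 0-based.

Step 1: pivot at (0,0) is -1.
  row1 ← row1 − (-2)·row0  ⇒  L[1][0]=-2, U row1=(0, 1, 4, 4)
  row2 ← row2 − (-4)·row0  ⇒  L[2][0]=-4, U row2=(0, 1, 0, 0)
  row3 ← row3 − (-1)·row0  ⇒  L[3][0]=-1, U row3=(0, -3, -20, -24)
Step 2: pivot at (1,1) is 1.
  row2 ← row2 − (1)·row1  ⇒  L[2][1]=1, U row2=(0, 0, -4, -4)
  row3 ← row3 − (-3)·row1  ⇒  L[3][1]=-3, U row3=(0, 0, -8, -12)

U[3][3] = -12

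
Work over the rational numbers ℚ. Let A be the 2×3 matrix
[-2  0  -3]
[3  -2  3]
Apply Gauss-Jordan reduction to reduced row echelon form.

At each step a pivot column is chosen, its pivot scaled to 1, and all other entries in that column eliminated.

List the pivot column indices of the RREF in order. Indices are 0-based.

[1] R0 /= -2  ⇒  (1, 0, 3/2)
     R1 -= 3·R0  ⇒  (0, -2, -3/2)
[2] R1 /= -2  ⇒  (0, 1, 3/4)

pivot columns: 0, 1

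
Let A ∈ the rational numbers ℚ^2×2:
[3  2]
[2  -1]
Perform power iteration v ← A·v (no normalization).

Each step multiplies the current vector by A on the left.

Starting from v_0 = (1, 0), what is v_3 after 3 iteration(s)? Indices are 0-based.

v_3 = (47, 22)

v_0 = (1, 0).
v_1 = A·v_0 = (3, 2).
v_2 = A·v_1 = (13, 4).
v_3 = A·v_2 = (47, 22).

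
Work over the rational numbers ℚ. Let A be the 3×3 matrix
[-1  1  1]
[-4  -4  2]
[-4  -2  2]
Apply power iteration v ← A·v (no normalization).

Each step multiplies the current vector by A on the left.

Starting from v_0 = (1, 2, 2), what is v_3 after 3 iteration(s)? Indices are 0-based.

v_3 = (23, 4, 28)

v_0 = (1, 2, 2).
v_1 = A·v_0 = (3, -8, -4).
v_2 = A·v_1 = (-15, 12, -4).
v_3 = A·v_2 = (23, 4, 28).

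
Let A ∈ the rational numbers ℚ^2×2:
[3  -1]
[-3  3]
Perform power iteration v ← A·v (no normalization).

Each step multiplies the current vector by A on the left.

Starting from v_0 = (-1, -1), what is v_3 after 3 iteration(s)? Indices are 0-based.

v_0 = (-1, -1).
v_1 = A·v_0 = (-2, 0).
v_2 = A·v_1 = (-6, 6).
v_3 = A·v_2 = (-24, 36).

v_3 = (-24, 36)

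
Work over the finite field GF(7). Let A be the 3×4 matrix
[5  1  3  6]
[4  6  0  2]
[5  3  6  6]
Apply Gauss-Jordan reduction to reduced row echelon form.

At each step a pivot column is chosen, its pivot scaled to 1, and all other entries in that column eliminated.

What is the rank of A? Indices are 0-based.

rank = 3

step 1: normalize row 0 (÷5) = (1, 3, 2, 4)
  row 1: subtract 4×row0 = (0, 1, 6, 0)
  row 2: subtract 5×row0 = (0, 2, 3, 0)
step 2: normalize row 1 (÷1) = (0, 1, 6, 0)
  row 0: subtract 3×row1 = (1, 0, 5, 4)
  row 2: subtract 2×row1 = (0, 0, 5, 0)
step 3: normalize row 2 (÷5) = (0, 0, 1, 0)
  row 0: subtract 5×row2 = (1, 0, 0, 4)
  row 1: subtract 6×row2 = (0, 1, 0, 0)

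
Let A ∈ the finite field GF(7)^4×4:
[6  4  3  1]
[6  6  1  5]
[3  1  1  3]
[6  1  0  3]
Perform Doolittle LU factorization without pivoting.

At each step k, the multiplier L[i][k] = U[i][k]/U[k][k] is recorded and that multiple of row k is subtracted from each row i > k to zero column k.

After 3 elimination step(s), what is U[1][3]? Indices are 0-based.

U[1][3] = 4

k=0: U[0][0]=6
  eliminate (1,0): mult=1, new row 1: (0, 2, 5, 4); set L[1][0]=1
  eliminate (2,0): mult=4, new row 2: (0, 6, 3, 6); set L[2][0]=4
  eliminate (3,0): mult=1, new row 3: (0, 4, 4, 2); set L[3][0]=1
k=1: U[1][1]=2
  eliminate (2,1): mult=3, new row 2: (0, 0, 2, 1); set L[2][1]=3
  eliminate (3,1): mult=2, new row 3: (0, 0, 1, 1); set L[3][1]=2
k=2: U[2][2]=2
  eliminate (3,2): mult=4, new row 3: (0, 0, 0, 4); set L[3][2]=4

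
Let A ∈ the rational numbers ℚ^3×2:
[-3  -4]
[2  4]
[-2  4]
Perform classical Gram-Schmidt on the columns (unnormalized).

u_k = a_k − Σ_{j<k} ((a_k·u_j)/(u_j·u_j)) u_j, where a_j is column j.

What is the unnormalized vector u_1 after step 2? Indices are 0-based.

u_1 = (-32/17, 44/17, 92/17)

Step 1: u_0 = a_0 = (-3, 2, -2).
Step 2: u_1 = a_1 − (12/17)·u_0 = (-32/17, 44/17, 92/17).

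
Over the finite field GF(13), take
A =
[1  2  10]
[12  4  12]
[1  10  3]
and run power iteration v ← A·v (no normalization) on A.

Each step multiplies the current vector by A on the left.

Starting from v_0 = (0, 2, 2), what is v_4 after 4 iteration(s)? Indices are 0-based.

v_4 = (6, 7, 7)

v_0 = (0, 2, 2).
v_1 = A·v_0 = (11, 6, 0).
v_2 = A·v_1 = (10, 0, 6).
v_3 = A·v_2 = (5, 10, 2).
v_4 = A·v_3 = (6, 7, 7).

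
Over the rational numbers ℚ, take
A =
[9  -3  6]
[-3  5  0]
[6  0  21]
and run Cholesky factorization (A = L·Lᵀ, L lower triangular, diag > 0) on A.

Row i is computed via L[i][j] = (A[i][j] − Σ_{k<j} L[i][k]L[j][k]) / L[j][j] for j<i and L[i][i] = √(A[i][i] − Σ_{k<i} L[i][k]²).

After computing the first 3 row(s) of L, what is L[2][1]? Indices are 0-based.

Step 1: L[0][0] = √(9) = 3.
  L[1][0] = (-3) / L[0][0] = -1.
Step 2: L[1][1] = √(4) = 2.
  L[2][0] = (6) / L[0][0] = 2.
  L[2][1] = (2) / L[1][1] = 1.
Step 3: L[2][2] = √(16) = 4.

L[2][1] = 1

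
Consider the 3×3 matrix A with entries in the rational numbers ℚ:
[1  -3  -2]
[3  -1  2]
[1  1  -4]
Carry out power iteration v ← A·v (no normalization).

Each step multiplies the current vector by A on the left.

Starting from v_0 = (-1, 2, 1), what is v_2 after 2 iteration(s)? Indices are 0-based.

v_0 = (-1, 2, 1).
v_1 = A·v_0 = (-9, -3, -3).
v_2 = A·v_1 = (6, -30, 0).

v_2 = (6, -30, 0)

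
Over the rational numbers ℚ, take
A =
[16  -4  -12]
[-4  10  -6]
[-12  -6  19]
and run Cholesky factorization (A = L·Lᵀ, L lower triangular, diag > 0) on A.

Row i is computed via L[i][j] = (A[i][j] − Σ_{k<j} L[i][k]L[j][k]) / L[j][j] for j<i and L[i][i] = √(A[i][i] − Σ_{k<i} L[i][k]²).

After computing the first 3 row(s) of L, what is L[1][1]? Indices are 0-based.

L[1][1] = 3

Step 1: L[0][0] = √(16) = 4.
  L[1][0] = (-4) / L[0][0] = -1.
Step 2: L[1][1] = √(9) = 3.
  L[2][0] = (-12) / L[0][0] = -3.
  L[2][1] = (-9) / L[1][1] = -3.
Step 3: L[2][2] = √(1) = 1.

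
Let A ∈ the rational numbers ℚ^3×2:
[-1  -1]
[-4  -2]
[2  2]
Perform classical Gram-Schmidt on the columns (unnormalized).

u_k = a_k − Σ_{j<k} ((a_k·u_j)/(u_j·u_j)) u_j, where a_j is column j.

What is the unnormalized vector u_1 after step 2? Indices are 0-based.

u_1 = (-8/21, 10/21, 16/21)

Step 1: u_0 = a_0 = (-1, -4, 2).
Step 2: u_1 = a_1 − (13/21)·u_0 = (-8/21, 10/21, 16/21).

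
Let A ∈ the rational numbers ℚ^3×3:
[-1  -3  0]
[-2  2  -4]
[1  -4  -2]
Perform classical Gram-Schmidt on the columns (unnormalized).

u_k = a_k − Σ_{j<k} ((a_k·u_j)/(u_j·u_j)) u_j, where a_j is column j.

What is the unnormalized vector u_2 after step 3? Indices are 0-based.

Step 1: u_0 = a_0 = (-1, -2, 1).
Step 2: u_1 = a_1 − (-5/6)·u_0 = (-23/6, 1/3, -19/6).
Step 3: u_2 = a_2 − (1)·u_0 − (30/149)·u_1 = (264/149, -308/149, -352/149).

u_2 = (264/149, -308/149, -352/149)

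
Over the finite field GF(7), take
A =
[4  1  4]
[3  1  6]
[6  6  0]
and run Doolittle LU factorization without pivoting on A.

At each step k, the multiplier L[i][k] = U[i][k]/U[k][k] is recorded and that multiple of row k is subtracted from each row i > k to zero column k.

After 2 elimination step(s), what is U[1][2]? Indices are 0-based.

k=0: U[0][0]=4
  eliminate (1,0): mult=6, new row 1: (0, 2, 3); set L[1][0]=6
  eliminate (2,0): mult=5, new row 2: (0, 1, 1); set L[2][0]=5
k=1: U[1][1]=2
  eliminate (2,1): mult=4, new row 2: (0, 0, 3); set L[2][1]=4

U[1][2] = 3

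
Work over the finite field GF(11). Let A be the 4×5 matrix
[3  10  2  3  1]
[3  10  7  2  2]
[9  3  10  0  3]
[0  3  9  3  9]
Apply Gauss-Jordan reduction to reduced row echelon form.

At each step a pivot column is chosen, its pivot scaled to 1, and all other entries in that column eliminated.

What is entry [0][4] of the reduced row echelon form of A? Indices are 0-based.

M[0][4] = 10

step 1: normalize row 0 (÷3) = (1, 7, 8, 1, 4)
  row 1: subtract 3×row0 = (0, 0, 5, 10, 1)
  row 2: subtract 9×row0 = (0, 6, 4, 2, 0)
step 2: exchange rows 1,2
step 2: normalize row 1 (÷6) = (0, 1, 8, 4, 0)
  row 0: subtract 7×row1 = (1, 0, 7, 6, 4)
  row 3: subtract 3×row1 = (0, 0, 7, 2, 9)
step 3: normalize row 2 (÷5) = (0, 0, 1, 2, 9)
  row 0: subtract 7×row2 = (1, 0, 0, 3, 7)
  row 1: subtract 8×row2 = (0, 1, 0, 10, 5)
  row 3: subtract 7×row2 = (0, 0, 0, 10, 1)
step 4: normalize row 3 (÷10) = (0, 0, 0, 1, 10)
  row 0: subtract 3×row3 = (1, 0, 0, 0, 10)
  row 1: subtract 10×row3 = (0, 1, 0, 0, 4)
  row 2: subtract 2×row3 = (0, 0, 1, 0, 0)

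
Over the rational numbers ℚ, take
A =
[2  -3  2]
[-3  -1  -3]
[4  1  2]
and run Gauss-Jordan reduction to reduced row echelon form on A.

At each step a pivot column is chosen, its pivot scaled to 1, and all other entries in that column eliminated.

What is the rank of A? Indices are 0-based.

rank = 3

pivot(0,0)=2: scale R0 → (1, -3/2, 1)
  clear (1,0): R1 −= (-3)R0 → (0, -11/2, 0)
  clear (2,0): R2 −= (4)R0 → (0, 7, -2)
pivot(1,1)=-11/2: scale R1 → (0, 1, 0)
  clear (0,1): R0 −= (-3/2)R1 → (1, 0, 1)
  clear (2,1): R2 −= (7)R1 → (0, 0, -2)
pivot(2,2)=-2: scale R2 → (0, 0, 1)
  clear (0,2): R0 −= (1)R2 → (1, 0, 0)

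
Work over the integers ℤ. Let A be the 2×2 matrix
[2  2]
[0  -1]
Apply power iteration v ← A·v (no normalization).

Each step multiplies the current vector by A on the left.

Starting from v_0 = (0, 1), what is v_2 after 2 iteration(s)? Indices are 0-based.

v_0 = (0, 1).
v_1 = A·v_0 = (2, -1).
v_2 = A·v_1 = (2, 1).

v_2 = (2, 1)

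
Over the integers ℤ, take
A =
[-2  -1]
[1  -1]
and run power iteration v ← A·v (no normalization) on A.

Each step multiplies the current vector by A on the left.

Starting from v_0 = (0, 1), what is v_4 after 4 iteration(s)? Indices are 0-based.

v_4 = (9, -9)

v_0 = (0, 1).
v_1 = A·v_0 = (-1, -1).
v_2 = A·v_1 = (3, 0).
v_3 = A·v_2 = (-6, 3).
v_4 = A·v_3 = (9, -9).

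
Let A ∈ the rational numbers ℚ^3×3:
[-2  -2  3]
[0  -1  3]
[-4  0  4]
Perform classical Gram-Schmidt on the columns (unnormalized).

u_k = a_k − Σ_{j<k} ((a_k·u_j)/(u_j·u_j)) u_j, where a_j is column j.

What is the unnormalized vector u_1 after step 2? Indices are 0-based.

u_1 = (-8/5, -1, 4/5)

Step 1: u_0 = a_0 = (-2, 0, -4).
Step 2: u_1 = a_1 − (1/5)·u_0 = (-8/5, -1, 4/5).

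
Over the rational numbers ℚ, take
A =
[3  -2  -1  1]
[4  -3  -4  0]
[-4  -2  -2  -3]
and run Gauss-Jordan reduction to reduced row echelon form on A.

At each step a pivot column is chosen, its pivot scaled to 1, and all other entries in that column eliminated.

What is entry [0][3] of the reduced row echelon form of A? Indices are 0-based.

M[0][3] = 1/2

step 1: normalize row 0 (÷3) = (1, -2/3, -1/3, 1/3)
  row 1: subtract 4×row0 = (0, -1/3, -8/3, -4/3)
  row 2: subtract -4×row0 = (0, -14/3, -10/3, -5/3)
step 2: normalize row 1 (÷-1/3) = (0, 1, 8, 4)
  row 0: subtract -2/3×row1 = (1, 0, 5, 3)
  row 2: subtract -14/3×row1 = (0, 0, 34, 17)
step 3: normalize row 2 (÷34) = (0, 0, 1, 1/2)
  row 0: subtract 5×row2 = (1, 0, 0, 1/2)
  row 1: subtract 8×row2 = (0, 1, 0, 0)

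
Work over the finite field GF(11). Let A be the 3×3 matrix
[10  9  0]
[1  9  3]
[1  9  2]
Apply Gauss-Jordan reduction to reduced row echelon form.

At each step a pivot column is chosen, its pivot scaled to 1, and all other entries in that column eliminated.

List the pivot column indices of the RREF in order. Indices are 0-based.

pivot columns: 0, 1, 2

pivot(0,0)=10: scale R0 → (1, 2, 0)
  clear (1,0): R1 −= (1)R0 → (0, 7, 3)
  clear (2,0): R2 −= (1)R0 → (0, 7, 2)
pivot(1,1)=7: scale R1 → (0, 1, 2)
  clear (0,1): R0 −= (2)R1 → (1, 0, 7)
  clear (2,1): R2 −= (7)R1 → (0, 0, 10)
pivot(2,2)=10: scale R2 → (0, 0, 1)
  clear (0,2): R0 −= (7)R2 → (1, 0, 0)
  clear (1,2): R1 −= (2)R2 → (0, 1, 0)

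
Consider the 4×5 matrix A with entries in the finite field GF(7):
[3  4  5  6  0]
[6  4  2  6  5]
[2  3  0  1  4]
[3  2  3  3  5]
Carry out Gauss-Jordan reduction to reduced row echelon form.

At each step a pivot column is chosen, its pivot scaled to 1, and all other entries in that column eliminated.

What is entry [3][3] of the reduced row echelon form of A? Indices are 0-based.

M[3][3] = 0

[1] R0 /= 3  ⇒  (1, 6, 4, 2, 0)
     R1 -= 6·R0  ⇒  (0, 3, 6, 1, 5)
     R2 -= 2·R0  ⇒  (0, 5, 6, 4, 4)
     R3 -= 3·R0  ⇒  (0, 5, 5, 4, 5)
[2] R1 /= 3  ⇒  (0, 1, 2, 5, 4)
     R0 -= 6·R1  ⇒  (1, 0, 6, 0, 4)
     R2 -= 5·R1  ⇒  (0, 0, 3, 0, 5)
     R3 -= 5·R1  ⇒  (0, 0, 2, 0, 6)
[3] R2 /= 3  ⇒  (0, 0, 1, 0, 4)
     R0 -= 6·R2  ⇒  (1, 0, 0, 0, 1)
     R1 -= 2·R2  ⇒  (0, 1, 0, 5, 3)
     R3 -= 2·R2  ⇒  (0, 0, 0, 0, 5)
column 3 empty below row 3
[4] R3 /= 5  ⇒  (0, 0, 0, 0, 1)
     R0 -= 1·R3  ⇒  (1, 0, 0, 0, 0)
     R1 -= 3·R3  ⇒  (0, 1, 0, 5, 0)
     R2 -= 4·R3  ⇒  (0, 0, 1, 0, 0)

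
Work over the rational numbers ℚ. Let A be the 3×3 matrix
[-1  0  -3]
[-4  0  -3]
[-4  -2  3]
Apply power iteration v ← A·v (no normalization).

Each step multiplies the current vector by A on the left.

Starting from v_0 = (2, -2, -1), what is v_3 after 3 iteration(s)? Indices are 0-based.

v_3 = (25, -35, -159)

v_0 = (2, -2, -1).
v_1 = A·v_0 = (1, -5, -7).
v_2 = A·v_1 = (20, 17, -15).
v_3 = A·v_2 = (25, -35, -159).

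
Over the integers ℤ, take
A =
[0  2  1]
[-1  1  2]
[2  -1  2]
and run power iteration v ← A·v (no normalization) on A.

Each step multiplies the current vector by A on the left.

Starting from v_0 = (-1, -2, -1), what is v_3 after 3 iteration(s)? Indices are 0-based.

v_0 = (-1, -2, -1).
v_1 = A·v_0 = (-5, -3, -2).
v_2 = A·v_1 = (-8, -2, -11).
v_3 = A·v_2 = (-15, -16, -36).

v_3 = (-15, -16, -36)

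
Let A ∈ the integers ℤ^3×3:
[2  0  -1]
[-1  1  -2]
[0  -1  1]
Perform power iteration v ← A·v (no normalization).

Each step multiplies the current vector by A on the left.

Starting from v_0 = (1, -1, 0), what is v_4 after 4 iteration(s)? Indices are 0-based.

v_4 = (-3, -36, 24)

v_0 = (1, -1, 0).
v_1 = A·v_0 = (2, -2, 1).
v_2 = A·v_1 = (3, -6, 3).
v_3 = A·v_2 = (3, -15, 9).
v_4 = A·v_3 = (-3, -36, 24).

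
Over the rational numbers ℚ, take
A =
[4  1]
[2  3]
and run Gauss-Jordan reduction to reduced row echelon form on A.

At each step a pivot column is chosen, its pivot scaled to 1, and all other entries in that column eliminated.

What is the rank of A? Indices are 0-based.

step 1: normalize row 0 (÷4) = (1, 1/4)
  row 1: subtract 2×row0 = (0, 5/2)
step 2: normalize row 1 (÷5/2) = (0, 1)
  row 0: subtract 1/4×row1 = (1, 0)

rank = 2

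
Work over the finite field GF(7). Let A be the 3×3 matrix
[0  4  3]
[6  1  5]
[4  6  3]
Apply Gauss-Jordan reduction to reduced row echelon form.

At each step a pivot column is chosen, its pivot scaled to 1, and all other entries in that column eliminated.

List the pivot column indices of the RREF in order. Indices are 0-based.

pivot(0,0): swap R0↔R1
pivot(0,0)=6: scale R0 → (1, 6, 2)
  clear (2,0): R2 −= (4)R0 → (0, 3, 2)
pivot(1,1)=4: scale R1 → (0, 1, 6)
  clear (0,1): R0 −= (6)R1 → (1, 0, 1)
  clear (2,1): R2 −= (3)R1 → (0, 0, 5)
pivot(2,2)=5: scale R2 → (0, 0, 1)
  clear (0,2): R0 −= (1)R2 → (1, 0, 0)
  clear (1,2): R1 −= (6)R2 → (0, 1, 0)

pivot columns: 0, 1, 2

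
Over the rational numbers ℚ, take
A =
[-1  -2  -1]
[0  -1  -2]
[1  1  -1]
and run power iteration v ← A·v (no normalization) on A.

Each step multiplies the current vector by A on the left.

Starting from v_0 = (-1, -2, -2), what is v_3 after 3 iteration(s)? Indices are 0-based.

v_3 = (12, -24, -36)

v_0 = (-1, -2, -2).
v_1 = A·v_0 = (7, 6, -1).
v_2 = A·v_1 = (-18, -4, 14).
v_3 = A·v_2 = (12, -24, -36).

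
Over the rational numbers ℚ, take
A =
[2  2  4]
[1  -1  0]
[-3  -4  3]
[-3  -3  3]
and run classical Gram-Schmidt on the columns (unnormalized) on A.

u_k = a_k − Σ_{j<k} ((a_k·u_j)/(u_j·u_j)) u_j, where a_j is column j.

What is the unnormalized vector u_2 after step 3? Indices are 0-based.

Step 1: u_0 = a_0 = (2, 1, -3, -3).
Step 2: u_1 = a_1 − (24/23)·u_0 = (-2/23, -47/23, -20/23, 3/23).
Step 3: u_2 = a_2 − (-10/23)·u_0 − (-59/114)·u_1 = (275/57, -71/114, 71/57, 67/38).

u_2 = (275/57, -71/114, 71/57, 67/38)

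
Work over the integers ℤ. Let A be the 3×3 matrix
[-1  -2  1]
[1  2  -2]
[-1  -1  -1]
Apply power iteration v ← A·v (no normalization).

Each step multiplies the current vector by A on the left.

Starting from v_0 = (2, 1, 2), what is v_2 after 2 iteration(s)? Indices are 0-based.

v_2 = (-3, 8, 7)

v_0 = (2, 1, 2).
v_1 = A·v_0 = (-2, 0, -5).
v_2 = A·v_1 = (-3, 8, 7).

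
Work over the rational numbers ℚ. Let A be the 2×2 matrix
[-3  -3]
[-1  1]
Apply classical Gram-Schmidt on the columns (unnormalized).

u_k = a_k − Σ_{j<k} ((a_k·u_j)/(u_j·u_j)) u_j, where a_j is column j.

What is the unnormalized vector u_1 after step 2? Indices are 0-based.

u_1 = (-3/5, 9/5)

Step 1: u_0 = a_0 = (-3, -1).
Step 2: u_1 = a_1 − (4/5)·u_0 = (-3/5, 9/5).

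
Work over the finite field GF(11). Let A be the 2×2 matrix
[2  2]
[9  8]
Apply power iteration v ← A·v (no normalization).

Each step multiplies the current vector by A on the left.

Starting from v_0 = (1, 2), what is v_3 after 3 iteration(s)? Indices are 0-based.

v_3 = (5, 5)

v_0 = (1, 2).
v_1 = A·v_0 = (6, 3).
v_2 = A·v_1 = (7, 1).
v_3 = A·v_2 = (5, 5).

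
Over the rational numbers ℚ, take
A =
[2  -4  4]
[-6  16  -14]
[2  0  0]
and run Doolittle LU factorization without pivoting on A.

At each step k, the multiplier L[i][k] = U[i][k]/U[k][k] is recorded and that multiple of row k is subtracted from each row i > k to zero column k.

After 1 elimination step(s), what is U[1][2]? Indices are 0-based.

Step 1: pivot at (0,0) is 2.
  row1 ← row1 − (-3)·row0  ⇒  L[1][0]=-3, U row1=(0, 4, -2)
  row2 ← row2 − (1)·row0  ⇒  L[2][0]=1, U row2=(0, 4, -4)

U[1][2] = -2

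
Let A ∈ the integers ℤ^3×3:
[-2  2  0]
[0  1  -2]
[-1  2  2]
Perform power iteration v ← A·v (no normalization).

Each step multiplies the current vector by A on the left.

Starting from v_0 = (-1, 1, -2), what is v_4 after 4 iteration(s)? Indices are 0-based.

v_0 = (-1, 1, -2).
v_1 = A·v_0 = (4, 5, -1).
v_2 = A·v_1 = (2, 7, 4).
v_3 = A·v_2 = (10, -1, 20).
v_4 = A·v_3 = (-22, -41, 28).

v_4 = (-22, -41, 28)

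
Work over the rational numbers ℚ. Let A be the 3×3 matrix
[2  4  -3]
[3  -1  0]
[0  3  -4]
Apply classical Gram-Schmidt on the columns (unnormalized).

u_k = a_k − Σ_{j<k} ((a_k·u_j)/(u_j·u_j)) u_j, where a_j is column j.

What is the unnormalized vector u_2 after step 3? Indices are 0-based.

u_2 = (261/313, -174/313, -406/313)

Step 1: u_0 = a_0 = (2, 3, 0).
Step 2: u_1 = a_1 − (5/13)·u_0 = (42/13, -28/13, 3).
Step 3: u_2 = a_2 − (-6/13)·u_0 − (-282/313)·u_1 = (261/313, -174/313, -406/313).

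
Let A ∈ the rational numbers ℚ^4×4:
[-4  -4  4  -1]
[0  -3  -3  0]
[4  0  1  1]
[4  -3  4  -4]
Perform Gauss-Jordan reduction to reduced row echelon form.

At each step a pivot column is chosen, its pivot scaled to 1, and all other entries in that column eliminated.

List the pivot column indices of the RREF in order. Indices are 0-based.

[1] R0 /= -4  ⇒  (1, 1, -1, 1/4)
     R2 -= 4·R0  ⇒  (0, -4, 5, 0)
     R3 -= 4·R0  ⇒  (0, -7, 8, -5)
[2] R1 /= -3  ⇒  (0, 1, 1, 0)
     R0 -= 1·R1  ⇒  (1, 0, -2, 1/4)
     R2 -= -4·R1  ⇒  (0, 0, 9, 0)
     R3 -= -7·R1  ⇒  (0, 0, 15, -5)
[3] R2 /= 9  ⇒  (0, 0, 1, 0)
     R0 -= -2·R2  ⇒  (1, 0, 0, 1/4)
     R1 -= 1·R2  ⇒  (0, 1, 0, 0)
     R3 -= 15·R2  ⇒  (0, 0, 0, -5)
[4] R3 /= -5  ⇒  (0, 0, 0, 1)
     R0 -= 1/4·R3  ⇒  (1, 0, 0, 0)

pivot columns: 0, 1, 2, 3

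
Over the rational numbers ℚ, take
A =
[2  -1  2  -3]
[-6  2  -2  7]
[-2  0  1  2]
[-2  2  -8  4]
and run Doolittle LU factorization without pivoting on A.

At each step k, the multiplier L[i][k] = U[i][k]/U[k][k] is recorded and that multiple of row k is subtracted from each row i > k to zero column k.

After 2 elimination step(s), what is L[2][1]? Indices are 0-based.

Step 1: pivot at (0,0) is 2.
  row1 ← row1 − (-3)·row0  ⇒  L[1][0]=-3, U row1=(0, -1, 4, -2)
  row2 ← row2 − (-1)·row0  ⇒  L[2][0]=-1, U row2=(0, -1, 3, -1)
  row3 ← row3 − (-1)·row0  ⇒  L[3][0]=-1, U row3=(0, 1, -6, 1)
Step 2: pivot at (1,1) is -1.
  row2 ← row2 − (1)·row1  ⇒  L[2][1]=1, U row2=(0, 0, -1, 1)
  row3 ← row3 − (-1)·row1  ⇒  L[3][1]=-1, U row3=(0, 0, -2, -1)

L[2][1] = 1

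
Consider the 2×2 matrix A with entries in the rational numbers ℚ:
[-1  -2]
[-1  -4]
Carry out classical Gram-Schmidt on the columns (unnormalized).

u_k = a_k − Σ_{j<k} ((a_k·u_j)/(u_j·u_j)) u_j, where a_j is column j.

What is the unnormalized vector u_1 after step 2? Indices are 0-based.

Step 1: u_0 = a_0 = (-1, -1).
Step 2: u_1 = a_1 − (3)·u_0 = (1, -1).

u_1 = (1, -1)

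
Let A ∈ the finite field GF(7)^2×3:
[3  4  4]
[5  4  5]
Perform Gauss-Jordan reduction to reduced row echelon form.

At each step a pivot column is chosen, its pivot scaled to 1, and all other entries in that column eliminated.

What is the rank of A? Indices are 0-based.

step 1: normalize row 0 (÷3) = (1, 6, 6)
  row 1: subtract 5×row0 = (0, 2, 3)
step 2: normalize row 1 (÷2) = (0, 1, 5)
  row 0: subtract 6×row1 = (1, 0, 4)

rank = 2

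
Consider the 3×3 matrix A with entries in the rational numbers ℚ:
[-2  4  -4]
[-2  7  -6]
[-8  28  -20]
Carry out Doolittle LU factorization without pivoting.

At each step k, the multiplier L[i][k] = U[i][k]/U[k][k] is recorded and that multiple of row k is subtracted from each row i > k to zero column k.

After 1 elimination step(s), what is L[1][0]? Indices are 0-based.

Step 1: pivot at (0,0) is -2.
  row1 ← row1 − (1)·row0  ⇒  L[1][0]=1, U row1=(0, 3, -2)
  row2 ← row2 − (4)·row0  ⇒  L[2][0]=4, U row2=(0, 12, -4)

L[1][0] = 1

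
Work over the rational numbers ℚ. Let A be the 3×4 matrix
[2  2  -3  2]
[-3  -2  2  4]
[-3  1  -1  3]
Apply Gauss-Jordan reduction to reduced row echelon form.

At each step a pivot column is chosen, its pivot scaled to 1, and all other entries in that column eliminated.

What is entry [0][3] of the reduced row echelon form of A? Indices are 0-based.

M[0][3] = -10/9

pivot(0,0)=2: scale R0 → (1, 1, -3/2, 1)
  clear (1,0): R1 −= (-3)R0 → (0, 1, -5/2, 7)
  clear (2,0): R2 −= (-3)R0 → (0, 4, -11/2, 6)
pivot(1,1)=1: scale R1 → (0, 1, -5/2, 7)
  clear (0,1): R0 −= (1)R1 → (1, 0, 1, -6)
  clear (2,1): R2 −= (4)R1 → (0, 0, 9/2, -22)
pivot(2,2)=9/2: scale R2 → (0, 0, 1, -44/9)
  clear (0,2): R0 −= (1)R2 → (1, 0, 0, -10/9)
  clear (1,2): R1 −= (-5/2)R2 → (0, 1, 0, -47/9)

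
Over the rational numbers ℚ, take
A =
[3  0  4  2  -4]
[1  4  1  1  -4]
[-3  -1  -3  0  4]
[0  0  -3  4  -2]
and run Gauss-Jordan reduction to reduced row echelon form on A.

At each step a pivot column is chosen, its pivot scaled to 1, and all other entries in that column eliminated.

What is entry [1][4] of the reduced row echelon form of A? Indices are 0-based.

[1] R0 /= 3  ⇒  (1, 0, 4/3, 2/3, -4/3)
     R1 -= 1·R0  ⇒  (0, 4, -1/3, 1/3, -8/3)
     R2 -= -3·R0  ⇒  (0, -1, 1, 2, 0)
[2] R1 /= 4  ⇒  (0, 1, -1/12, 1/12, -2/3)
     R2 -= -1·R1  ⇒  (0, 0, 11/12, 25/12, -2/3)
[3] R2 /= 11/12  ⇒  (0, 0, 1, 25/11, -8/11)
     R0 -= 4/3·R2  ⇒  (1, 0, 0, -26/11, -4/11)
     R1 -= -1/12·R2  ⇒  (0, 1, 0, 3/11, -8/11)
     R3 -= -3·R2  ⇒  (0, 0, 0, 119/11, -46/11)
[4] R3 /= 119/11  ⇒  (0, 0, 0, 1, -46/119)
     R0 -= -26/11·R3  ⇒  (1, 0, 0, 0, -152/119)
     R1 -= 3/11·R3  ⇒  (0, 1, 0, 0, -74/119)
     R2 -= 25/11·R3  ⇒  (0, 0, 1, 0, 18/119)

M[1][4] = -74/119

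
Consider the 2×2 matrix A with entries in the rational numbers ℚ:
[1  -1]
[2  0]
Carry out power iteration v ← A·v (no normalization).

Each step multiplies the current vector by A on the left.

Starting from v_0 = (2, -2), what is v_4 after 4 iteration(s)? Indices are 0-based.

v_0 = (2, -2).
v_1 = A·v_0 = (4, 4).
v_2 = A·v_1 = (0, 8).
v_3 = A·v_2 = (-8, 0).
v_4 = A·v_3 = (-8, -16).

v_4 = (-8, -16)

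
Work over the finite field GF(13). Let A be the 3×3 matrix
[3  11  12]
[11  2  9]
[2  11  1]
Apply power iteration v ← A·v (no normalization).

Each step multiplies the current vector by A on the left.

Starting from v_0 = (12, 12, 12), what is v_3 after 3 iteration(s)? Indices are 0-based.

v_3 = (3, 9, 5)

v_0 = (12, 12, 12).
v_1 = A·v_0 = (0, 4, 12).
v_2 = A·v_1 = (6, 12, 4).
v_3 = A·v_2 = (3, 9, 5).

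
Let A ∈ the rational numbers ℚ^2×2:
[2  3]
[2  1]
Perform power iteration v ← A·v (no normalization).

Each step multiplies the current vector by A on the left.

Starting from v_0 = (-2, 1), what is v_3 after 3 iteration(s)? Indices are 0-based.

v_0 = (-2, 1).
v_1 = A·v_0 = (-1, -3).
v_2 = A·v_1 = (-11, -5).
v_3 = A·v_2 = (-37, -27).

v_3 = (-37, -27)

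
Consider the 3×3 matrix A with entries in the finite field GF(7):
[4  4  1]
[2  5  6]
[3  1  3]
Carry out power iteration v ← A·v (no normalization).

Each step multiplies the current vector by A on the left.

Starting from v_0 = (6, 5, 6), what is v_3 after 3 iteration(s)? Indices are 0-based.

v_0 = (6, 5, 6).
v_1 = A·v_0 = (1, 3, 6).
v_2 = A·v_1 = (1, 4, 3).
v_3 = A·v_2 = (2, 5, 2).

v_3 = (2, 5, 2)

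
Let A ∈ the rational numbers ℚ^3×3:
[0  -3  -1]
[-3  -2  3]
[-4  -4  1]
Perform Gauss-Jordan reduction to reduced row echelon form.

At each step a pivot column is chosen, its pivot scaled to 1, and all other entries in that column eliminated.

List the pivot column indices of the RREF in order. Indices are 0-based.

pivot columns: 0, 1, 2

pivot(0,0): swap R0↔R1
pivot(0,0)=-3: scale R0 → (1, 2/3, -1)
  clear (2,0): R2 −= (-4)R0 → (0, -4/3, -3)
pivot(1,1)=-3: scale R1 → (0, 1, 1/3)
  clear (0,1): R0 −= (2/3)R1 → (1, 0, -11/9)
  clear (2,1): R2 −= (-4/3)R1 → (0, 0, -23/9)
pivot(2,2)=-23/9: scale R2 → (0, 0, 1)
  clear (0,2): R0 −= (-11/9)R2 → (1, 0, 0)
  clear (1,2): R1 −= (1/3)R2 → (0, 1, 0)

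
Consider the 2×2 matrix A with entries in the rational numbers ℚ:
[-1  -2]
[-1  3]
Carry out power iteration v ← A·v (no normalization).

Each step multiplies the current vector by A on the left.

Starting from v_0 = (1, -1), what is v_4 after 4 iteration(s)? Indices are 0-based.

v_4 = (73, -157)

v_0 = (1, -1).
v_1 = A·v_0 = (1, -4).
v_2 = A·v_1 = (7, -13).
v_3 = A·v_2 = (19, -46).
v_4 = A·v_3 = (73, -157).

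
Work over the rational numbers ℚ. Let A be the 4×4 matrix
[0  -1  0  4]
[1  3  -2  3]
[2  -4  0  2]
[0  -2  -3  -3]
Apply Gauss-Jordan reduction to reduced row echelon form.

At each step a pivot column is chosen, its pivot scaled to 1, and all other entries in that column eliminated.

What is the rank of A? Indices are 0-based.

rank = 4

step 1: exchange rows 0,1
step 1: normalize row 0 (÷1) = (1, 3, -2, 3)
  row 2: subtract 2×row0 = (0, -10, 4, -4)
step 2: normalize row 1 (÷-1) = (0, 1, 0, -4)
  row 0: subtract 3×row1 = (1, 0, -2, 15)
  row 2: subtract -10×row1 = (0, 0, 4, -44)
  row 3: subtract -2×row1 = (0, 0, -3, -11)
step 3: normalize row 2 (÷4) = (0, 0, 1, -11)
  row 0: subtract -2×row2 = (1, 0, 0, -7)
  row 3: subtract -3×row2 = (0, 0, 0, -44)
step 4: normalize row 3 (÷-44) = (0, 0, 0, 1)
  row 0: subtract -7×row3 = (1, 0, 0, 0)
  row 1: subtract -4×row3 = (0, 1, 0, 0)
  row 2: subtract -11×row3 = (0, 0, 1, 0)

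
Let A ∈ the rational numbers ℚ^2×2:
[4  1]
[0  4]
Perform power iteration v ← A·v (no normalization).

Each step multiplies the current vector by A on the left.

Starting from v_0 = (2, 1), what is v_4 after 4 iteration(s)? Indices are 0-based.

v_4 = (768, 256)

v_0 = (2, 1).
v_1 = A·v_0 = (9, 4).
v_2 = A·v_1 = (40, 16).
v_3 = A·v_2 = (176, 64).
v_4 = A·v_3 = (768, 256).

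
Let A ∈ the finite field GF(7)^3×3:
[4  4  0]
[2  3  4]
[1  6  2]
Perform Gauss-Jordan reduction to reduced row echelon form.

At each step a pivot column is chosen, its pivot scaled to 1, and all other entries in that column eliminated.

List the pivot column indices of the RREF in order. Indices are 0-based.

pivot(0,0)=4: scale R0 → (1, 1, 0)
  clear (1,0): R1 −= (2)R0 → (0, 1, 4)
  clear (2,0): R2 −= (1)R0 → (0, 5, 2)
pivot(1,1)=1: scale R1 → (0, 1, 4)
  clear (0,1): R0 −= (1)R1 → (1, 0, 3)
  clear (2,1): R2 −= (5)R1 → (0, 0, 3)
pivot(2,2)=3: scale R2 → (0, 0, 1)
  clear (0,2): R0 −= (3)R2 → (1, 0, 0)
  clear (1,2): R1 −= (4)R2 → (0, 1, 0)

pivot columns: 0, 1, 2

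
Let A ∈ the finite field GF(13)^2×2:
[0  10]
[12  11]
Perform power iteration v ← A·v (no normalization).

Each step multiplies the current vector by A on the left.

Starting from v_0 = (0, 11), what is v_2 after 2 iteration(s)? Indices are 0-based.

v_2 = (1, 12)

v_0 = (0, 11).
v_1 = A·v_0 = (6, 4).
v_2 = A·v_1 = (1, 12).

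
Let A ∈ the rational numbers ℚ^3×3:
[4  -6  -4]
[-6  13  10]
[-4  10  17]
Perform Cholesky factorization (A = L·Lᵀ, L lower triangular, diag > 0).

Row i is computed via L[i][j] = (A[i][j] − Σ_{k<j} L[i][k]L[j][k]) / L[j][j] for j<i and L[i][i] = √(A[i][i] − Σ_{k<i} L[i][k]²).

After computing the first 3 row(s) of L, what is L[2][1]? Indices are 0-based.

L[2][1] = 2

Step 1: L[0][0] = √(4) = 2.
  L[1][0] = (-6) / L[0][0] = -3.
Step 2: L[1][1] = √(4) = 2.
  L[2][0] = (-4) / L[0][0] = -2.
  L[2][1] = (4) / L[1][1] = 2.
Step 3: L[2][2] = √(9) = 3.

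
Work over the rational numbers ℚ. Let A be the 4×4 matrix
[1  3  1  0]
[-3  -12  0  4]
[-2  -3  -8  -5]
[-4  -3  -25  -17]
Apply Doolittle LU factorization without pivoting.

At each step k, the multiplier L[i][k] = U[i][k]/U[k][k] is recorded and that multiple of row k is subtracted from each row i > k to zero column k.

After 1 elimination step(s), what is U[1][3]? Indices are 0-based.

U[1][3] = 4

[col 0] pivot 1
  R1 -= -3*R0 → (0, -3, 3, 4)  (L[1][0] := -3)
  R2 -= -2*R0 → (0, 3, -6, -5)  (L[2][0] := -2)
  R3 -= -4*R0 → (0, 9, -21, -17)  (L[3][0] := -4)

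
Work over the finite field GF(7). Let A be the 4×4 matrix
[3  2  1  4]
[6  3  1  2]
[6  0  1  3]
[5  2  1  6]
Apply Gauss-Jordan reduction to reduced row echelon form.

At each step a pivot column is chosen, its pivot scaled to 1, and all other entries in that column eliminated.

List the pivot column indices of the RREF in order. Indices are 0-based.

pivot columns: 0, 1, 2

[1] R0 /= 3  ⇒  (1, 3, 5, 6)
     R1 -= 6·R0  ⇒  (0, 6, 6, 1)
     R2 -= 6·R0  ⇒  (0, 3, 6, 2)
     R3 -= 5·R0  ⇒  (0, 1, 4, 4)
[2] R1 /= 6  ⇒  (0, 1, 1, 6)
     R0 -= 3·R1  ⇒  (1, 0, 2, 2)
     R2 -= 3·R1  ⇒  (0, 0, 3, 5)
     R3 -= 1·R1  ⇒  (0, 0, 3, 5)
[3] R2 /= 3  ⇒  (0, 0, 1, 4)
     R0 -= 2·R2  ⇒  (1, 0, 0, 1)
     R1 -= 1·R2  ⇒  (0, 1, 0, 2)
     R3 -= 3·R2  ⇒  (0, 0, 0, 0)
column 3 empty below row 3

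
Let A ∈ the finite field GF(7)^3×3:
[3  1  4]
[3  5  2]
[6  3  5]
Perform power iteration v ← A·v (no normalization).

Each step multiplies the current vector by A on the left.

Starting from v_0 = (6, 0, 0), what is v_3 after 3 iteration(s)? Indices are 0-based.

v_3 = (6, 4, 0)

v_0 = (6, 0, 0).
v_1 = A·v_0 = (4, 4, 1).
v_2 = A·v_1 = (6, 6, 6).
v_3 = A·v_2 = (6, 4, 0).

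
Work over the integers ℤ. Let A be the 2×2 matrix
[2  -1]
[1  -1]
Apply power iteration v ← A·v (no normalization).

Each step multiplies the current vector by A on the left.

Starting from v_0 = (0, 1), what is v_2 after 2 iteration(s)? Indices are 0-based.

v_2 = (-1, 0)

v_0 = (0, 1).
v_1 = A·v_0 = (-1, -1).
v_2 = A·v_1 = (-1, 0).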